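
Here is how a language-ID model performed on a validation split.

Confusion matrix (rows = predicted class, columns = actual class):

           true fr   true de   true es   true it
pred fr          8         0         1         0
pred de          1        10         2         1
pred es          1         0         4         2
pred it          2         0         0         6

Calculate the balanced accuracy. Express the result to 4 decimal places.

Balanced accuracy = mean of per-class recall.
  fr: recall = 8/12 = 0.66667
  de: recall = 10/10 = 1.00000
  es: recall = 4/7 = 0.57143
  it: recall = 6/9 = 0.66667
Mean = (0.66667 + 1.00000 + 0.57143 + 0.66667) / 4 = 0.7262

0.7262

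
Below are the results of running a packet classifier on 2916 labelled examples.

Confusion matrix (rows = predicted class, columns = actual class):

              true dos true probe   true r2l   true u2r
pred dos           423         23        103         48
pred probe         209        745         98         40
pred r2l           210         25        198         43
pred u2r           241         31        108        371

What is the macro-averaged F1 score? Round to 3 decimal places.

Per-class F1 score (2·TP/(2·TP+FP+FN)):
  dos: TP=423, FP=23+103+48=174, FN=209+210+241=660 → 846/1680 = 0.5036
  probe: TP=745, FP=209+98+40=347, FN=23+25+31=79 → 1490/1916 = 0.7777
  r2l: TP=198, FP=210+25+43=278, FN=103+98+108=309 → 396/983 = 0.4028
  u2r: TP=371, FP=241+31+108=380, FN=48+40+43=131 → 742/1253 = 0.5922
Macro-F1 score = mean = (0.5036 + 0.7777 + 0.4028 + 0.5922) / 4 = 0.569

0.569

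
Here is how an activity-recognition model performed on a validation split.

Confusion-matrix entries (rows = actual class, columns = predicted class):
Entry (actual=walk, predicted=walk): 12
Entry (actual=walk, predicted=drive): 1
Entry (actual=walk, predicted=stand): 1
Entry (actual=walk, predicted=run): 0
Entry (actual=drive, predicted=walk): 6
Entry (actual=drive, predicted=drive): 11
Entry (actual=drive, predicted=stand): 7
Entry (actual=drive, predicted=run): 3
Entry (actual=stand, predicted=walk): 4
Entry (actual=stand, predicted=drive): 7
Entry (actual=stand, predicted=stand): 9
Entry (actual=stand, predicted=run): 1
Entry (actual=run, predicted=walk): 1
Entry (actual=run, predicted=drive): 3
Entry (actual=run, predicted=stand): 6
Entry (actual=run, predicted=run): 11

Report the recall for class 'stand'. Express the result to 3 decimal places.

recall = TP/(TP+FN).
stand: TP=9, FN=4+7+1=12 → 9/21 = 0.4286

0.429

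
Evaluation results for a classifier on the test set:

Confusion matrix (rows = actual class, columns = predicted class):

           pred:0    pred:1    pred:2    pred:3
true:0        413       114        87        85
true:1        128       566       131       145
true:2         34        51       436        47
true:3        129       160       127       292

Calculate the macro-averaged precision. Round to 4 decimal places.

0.5733

Per-class precision (TP/(TP+FP)):
  0: TP=413, FP=128+34+129=291 → 413/704 = 0.58665
  1: TP=566, FP=114+51+160=325 → 566/891 = 0.63524
  2: TP=436, FP=87+131+127=345 → 436/781 = 0.55826
  3: TP=292, FP=85+145+47=277 → 292/569 = 0.51318
Macro-precision = mean = (0.58665 + 0.63524 + 0.55826 + 0.51318) / 4 = 0.5733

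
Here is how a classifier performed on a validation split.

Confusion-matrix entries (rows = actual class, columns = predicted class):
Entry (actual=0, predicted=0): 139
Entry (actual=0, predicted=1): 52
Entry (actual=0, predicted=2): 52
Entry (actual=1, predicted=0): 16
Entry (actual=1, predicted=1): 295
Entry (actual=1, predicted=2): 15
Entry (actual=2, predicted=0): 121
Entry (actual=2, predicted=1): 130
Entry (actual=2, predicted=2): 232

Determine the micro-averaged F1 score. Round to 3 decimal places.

Micro-averaging pools counts across classes: ΣTP=666, ΣFP=386, ΣFN=386.
Micro-F1 score = 2·TP/(2·TP+FP+FN) on pooled counts = 0.633 (equals overall accuracy in single-label multiclass).

0.633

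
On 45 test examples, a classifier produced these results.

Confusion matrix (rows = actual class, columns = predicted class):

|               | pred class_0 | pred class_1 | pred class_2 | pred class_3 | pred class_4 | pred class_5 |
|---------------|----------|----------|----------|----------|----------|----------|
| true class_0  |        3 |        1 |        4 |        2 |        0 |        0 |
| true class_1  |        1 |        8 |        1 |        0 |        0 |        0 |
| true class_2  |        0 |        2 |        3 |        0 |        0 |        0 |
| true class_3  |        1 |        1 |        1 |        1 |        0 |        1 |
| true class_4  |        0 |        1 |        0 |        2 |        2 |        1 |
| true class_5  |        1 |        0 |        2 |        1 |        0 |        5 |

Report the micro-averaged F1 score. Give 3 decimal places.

0.489

Micro-averaging pools counts across classes: ΣTP=22, ΣFP=23, ΣFN=23.
Micro-F1 score = 2·TP/(2·TP+FP+FN) on pooled counts = 0.489 (equals overall accuracy in single-label multiclass).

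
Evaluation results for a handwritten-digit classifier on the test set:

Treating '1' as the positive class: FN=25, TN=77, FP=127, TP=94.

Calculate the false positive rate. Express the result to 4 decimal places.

0.6225

FPR = FP/(FP+TN) = 127/(127+77) = 0.6225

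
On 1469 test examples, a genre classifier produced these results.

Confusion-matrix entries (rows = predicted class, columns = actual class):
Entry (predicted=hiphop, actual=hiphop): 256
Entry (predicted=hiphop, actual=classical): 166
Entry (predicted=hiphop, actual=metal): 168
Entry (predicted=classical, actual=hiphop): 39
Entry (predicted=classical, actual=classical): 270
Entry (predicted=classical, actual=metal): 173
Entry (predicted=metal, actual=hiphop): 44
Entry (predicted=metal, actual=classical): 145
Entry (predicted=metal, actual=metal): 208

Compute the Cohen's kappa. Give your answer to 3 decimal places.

Observed agreement pₒ = trace/N = 734/1469 = 0.4997
Expected agreement pₑ = Σ (rowᵢ·colᵢ)/N² = (339·590 + 581·482 + 549·397)/1469² = 0.3235
κ = (pₒ − pₑ)/(1 − pₑ) = (0.4997 − 0.3235)/(1 − 0.3235) = 0.260

0.260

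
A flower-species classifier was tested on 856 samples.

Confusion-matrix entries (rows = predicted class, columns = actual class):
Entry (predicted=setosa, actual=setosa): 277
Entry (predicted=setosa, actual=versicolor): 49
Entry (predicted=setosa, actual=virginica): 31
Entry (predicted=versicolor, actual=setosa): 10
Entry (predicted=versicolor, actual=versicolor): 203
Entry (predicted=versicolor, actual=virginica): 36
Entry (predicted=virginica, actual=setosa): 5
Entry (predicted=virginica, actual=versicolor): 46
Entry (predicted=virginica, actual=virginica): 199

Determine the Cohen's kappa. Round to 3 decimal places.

Observed agreement pₒ = trace/N = 679/856 = 0.7932
Expected agreement pₑ = Σ (rowᵢ·colᵢ)/N² = (292·357 + 298·249 + 266·250)/856² = 0.3343
κ = (pₒ − pₑ)/(1 − pₑ) = (0.7932 − 0.3343)/(1 − 0.3343) = 0.689

0.689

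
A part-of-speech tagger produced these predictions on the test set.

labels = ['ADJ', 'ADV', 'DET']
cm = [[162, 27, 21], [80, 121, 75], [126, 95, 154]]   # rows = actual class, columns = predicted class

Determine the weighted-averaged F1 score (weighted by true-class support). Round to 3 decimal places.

Per-class F1 score (2·TP/(2·TP+FP+FN)):
  ADJ: TP=162, FP=80+126=206, FN=27+21=48 → 324/578 = 0.5606
  ADV: TP=121, FP=27+95=122, FN=80+75=155 → 242/519 = 0.4663
  DET: TP=154, FP=21+75=96, FN=126+95=221 → 308/625 = 0.4928
Weighted-F1 score = Σ (supportᵢ/N)·F1 scoreᵢ with N=861: (210/861)·0.5606 + (276/861)·0.4663 + (375/861)·0.4928 = 0.501

0.501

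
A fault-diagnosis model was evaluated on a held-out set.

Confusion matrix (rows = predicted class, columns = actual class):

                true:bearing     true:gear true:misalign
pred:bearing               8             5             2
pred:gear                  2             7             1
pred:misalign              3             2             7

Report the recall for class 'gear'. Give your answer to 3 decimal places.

0.500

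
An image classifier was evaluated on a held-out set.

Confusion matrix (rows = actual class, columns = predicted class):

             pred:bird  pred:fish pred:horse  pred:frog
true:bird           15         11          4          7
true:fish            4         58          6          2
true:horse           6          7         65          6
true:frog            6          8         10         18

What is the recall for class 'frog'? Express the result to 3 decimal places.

One-vs-rest for 'frog': TP = diagonal; FP = other classes predicted 'frog'; FN = 'frog' predicted as other.
recall = TP/(TP+FN).
frog: TP=18, FN=6+8+10=24 → 18/42 = 0.4286

0.429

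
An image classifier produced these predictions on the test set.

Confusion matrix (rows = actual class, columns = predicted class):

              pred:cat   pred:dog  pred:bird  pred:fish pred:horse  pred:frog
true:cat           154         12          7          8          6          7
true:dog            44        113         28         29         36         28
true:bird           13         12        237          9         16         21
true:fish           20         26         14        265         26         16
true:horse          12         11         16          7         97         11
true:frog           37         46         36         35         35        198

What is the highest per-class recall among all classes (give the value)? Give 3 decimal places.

0.794

Per-class recall (TP/(TP+FN)):
  cat: TP=154, FN=12+7+8+6+7=40 → 154/194 = 0.7938
  dog: TP=113, FN=44+28+29+36+28=165 → 113/278 = 0.4065
  bird: TP=237, FN=13+12+9+16+21=71 → 237/308 = 0.7695
  fish: TP=265, FN=20+26+14+26+16=102 → 265/367 = 0.7221
  horse: TP=97, FN=12+11+16+7+11=57 → 97/154 = 0.6299
  frog: TP=198, FN=37+46+36+35+35=189 → 198/387 = 0.5116
Highest is class 'cat' with recall = 0.794.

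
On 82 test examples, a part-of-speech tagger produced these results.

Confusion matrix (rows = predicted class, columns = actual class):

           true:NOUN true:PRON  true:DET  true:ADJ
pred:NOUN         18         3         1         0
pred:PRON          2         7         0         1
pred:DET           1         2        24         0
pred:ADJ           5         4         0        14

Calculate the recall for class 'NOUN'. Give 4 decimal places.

0.6923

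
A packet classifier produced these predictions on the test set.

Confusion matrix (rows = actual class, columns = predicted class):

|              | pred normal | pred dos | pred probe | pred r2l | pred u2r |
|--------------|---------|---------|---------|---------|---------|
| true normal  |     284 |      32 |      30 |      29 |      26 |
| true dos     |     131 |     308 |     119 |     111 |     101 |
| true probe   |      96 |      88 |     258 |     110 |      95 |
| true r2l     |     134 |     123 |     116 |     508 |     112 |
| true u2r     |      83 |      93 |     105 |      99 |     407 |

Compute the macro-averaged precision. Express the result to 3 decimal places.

Per-class precision (TP/(TP+FP)):
  normal: TP=284, FP=131+96+134+83=444 → 284/728 = 0.3901
  dos: TP=308, FP=32+88+123+93=336 → 308/644 = 0.4783
  probe: TP=258, FP=30+119+116+105=370 → 258/628 = 0.4108
  r2l: TP=508, FP=29+111+110+99=349 → 508/857 = 0.5928
  u2r: TP=407, FP=26+101+95+112=334 → 407/741 = 0.5493
Macro-precision = mean = (0.3901 + 0.4783 + 0.4108 + 0.5928 + 0.5493) / 5 = 0.484

0.484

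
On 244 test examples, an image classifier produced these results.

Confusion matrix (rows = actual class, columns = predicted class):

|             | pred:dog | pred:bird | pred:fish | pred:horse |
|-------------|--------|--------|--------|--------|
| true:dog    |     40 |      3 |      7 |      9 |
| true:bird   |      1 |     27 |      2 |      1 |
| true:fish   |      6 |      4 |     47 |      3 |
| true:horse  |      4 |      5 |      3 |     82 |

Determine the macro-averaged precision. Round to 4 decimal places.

0.7841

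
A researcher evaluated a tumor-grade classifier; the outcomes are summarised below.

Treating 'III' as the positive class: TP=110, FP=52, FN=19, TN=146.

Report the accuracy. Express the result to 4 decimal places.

0.7829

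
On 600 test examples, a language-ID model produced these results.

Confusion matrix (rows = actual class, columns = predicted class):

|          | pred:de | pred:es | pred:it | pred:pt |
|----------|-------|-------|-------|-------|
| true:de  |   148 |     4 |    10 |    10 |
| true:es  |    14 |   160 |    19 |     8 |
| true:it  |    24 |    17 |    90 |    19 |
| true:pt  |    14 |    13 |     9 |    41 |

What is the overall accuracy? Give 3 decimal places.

Accuracy = trace / total = (148+160+90+41=439) / 600 = 439/600 = 0.732

0.732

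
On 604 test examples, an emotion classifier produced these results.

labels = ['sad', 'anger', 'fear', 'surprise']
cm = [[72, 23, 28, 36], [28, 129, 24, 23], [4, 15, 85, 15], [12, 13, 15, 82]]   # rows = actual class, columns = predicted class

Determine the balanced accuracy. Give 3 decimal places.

0.618

Balanced accuracy = mean of per-class recall.
  sad: recall = 72/159 = 0.4528
  anger: recall = 129/204 = 0.6324
  fear: recall = 85/119 = 0.7143
  surprise: recall = 82/122 = 0.6721
Mean = (0.4528 + 0.6324 + 0.7143 + 0.6721) / 4 = 0.618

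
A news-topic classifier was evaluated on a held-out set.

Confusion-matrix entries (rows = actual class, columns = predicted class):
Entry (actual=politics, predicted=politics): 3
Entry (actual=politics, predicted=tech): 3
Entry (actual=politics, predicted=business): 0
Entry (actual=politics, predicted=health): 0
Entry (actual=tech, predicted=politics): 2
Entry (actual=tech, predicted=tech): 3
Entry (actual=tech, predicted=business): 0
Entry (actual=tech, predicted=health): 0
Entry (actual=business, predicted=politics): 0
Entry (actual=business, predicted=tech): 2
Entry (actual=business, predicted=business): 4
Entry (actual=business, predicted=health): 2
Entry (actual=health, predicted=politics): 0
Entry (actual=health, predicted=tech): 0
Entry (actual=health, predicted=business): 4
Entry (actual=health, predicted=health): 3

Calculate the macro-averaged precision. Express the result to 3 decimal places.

Per-class precision (TP/(TP+FP)):
  politics: TP=3, FP=2+0+0=2 → 3/5 = 0.6000
  tech: TP=3, FP=3+2+0=5 → 3/8 = 0.3750
  business: TP=4, FP=0+0+4=4 → 4/8 = 0.5000
  health: TP=3, FP=0+0+2=2 → 3/5 = 0.6000
Macro-precision = mean = (0.6000 + 0.3750 + 0.5000 + 0.6000) / 4 = 0.519

0.519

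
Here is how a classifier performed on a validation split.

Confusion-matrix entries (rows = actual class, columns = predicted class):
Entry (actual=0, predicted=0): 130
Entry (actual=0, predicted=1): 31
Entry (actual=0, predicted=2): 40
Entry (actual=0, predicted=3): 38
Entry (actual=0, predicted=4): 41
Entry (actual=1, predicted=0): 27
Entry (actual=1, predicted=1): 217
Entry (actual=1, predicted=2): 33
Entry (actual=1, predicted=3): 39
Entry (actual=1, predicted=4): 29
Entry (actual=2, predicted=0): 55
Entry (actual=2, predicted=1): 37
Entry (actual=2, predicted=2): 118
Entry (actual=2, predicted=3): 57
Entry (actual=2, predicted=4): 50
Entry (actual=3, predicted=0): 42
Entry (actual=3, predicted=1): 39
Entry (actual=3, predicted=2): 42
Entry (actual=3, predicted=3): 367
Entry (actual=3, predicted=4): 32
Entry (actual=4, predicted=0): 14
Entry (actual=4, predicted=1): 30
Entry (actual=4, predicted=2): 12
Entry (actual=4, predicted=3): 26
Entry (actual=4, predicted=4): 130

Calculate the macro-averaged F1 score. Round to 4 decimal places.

0.5483

Per-class F1 score (2·TP/(2·TP+FP+FN)):
  0: TP=130, FP=27+55+42+14=138, FN=31+40+38+41=150 → 260/548 = 0.47445
  1: TP=217, FP=31+37+39+30=137, FN=27+33+39+29=128 → 434/699 = 0.62089
  2: TP=118, FP=40+33+42+12=127, FN=55+37+57+50=199 → 236/562 = 0.41993
  3: TP=367, FP=38+39+57+26=160, FN=42+39+42+32=155 → 734/1049 = 0.69971
  4: TP=130, FP=41+29+50+32=152, FN=14+30+12+26=82 → 260/494 = 0.52632
Macro-F1 score = mean = (0.47445 + 0.62089 + 0.41993 + 0.69971 + 0.52632) / 5 = 0.5483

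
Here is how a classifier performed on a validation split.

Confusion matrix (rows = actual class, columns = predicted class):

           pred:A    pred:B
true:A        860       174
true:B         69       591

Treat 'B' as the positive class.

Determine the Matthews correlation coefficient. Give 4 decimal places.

MCC = (TP·TN − FP·FN) / √((TP+FP)(TP+FN)(TN+FP)(TN+FN))
Numerator = 591·860 − 174·69 = 496254
Denominator = √(765·660·1034·929) = √484999871400 = 696419.3215
MCC = 496254 / 696419.3215 = 0.7126

0.7126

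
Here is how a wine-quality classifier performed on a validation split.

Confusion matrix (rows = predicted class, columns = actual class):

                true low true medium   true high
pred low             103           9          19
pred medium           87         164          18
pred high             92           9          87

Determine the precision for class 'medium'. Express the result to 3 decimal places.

precision = TP/(TP+FP).
medium: TP=164, FP=87+18=105 → 164/269 = 0.6097

0.610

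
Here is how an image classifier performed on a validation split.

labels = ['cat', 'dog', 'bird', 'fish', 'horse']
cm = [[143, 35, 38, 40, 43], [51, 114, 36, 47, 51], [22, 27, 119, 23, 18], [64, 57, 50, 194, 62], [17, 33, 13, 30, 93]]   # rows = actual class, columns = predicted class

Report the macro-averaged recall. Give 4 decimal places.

0.4766

Per-class recall (TP/(TP+FN)):
  cat: TP=143, FN=35+38+40+43=156 → 143/299 = 0.47826
  dog: TP=114, FN=51+36+47+51=185 → 114/299 = 0.38127
  bird: TP=119, FN=22+27+23+18=90 → 119/209 = 0.56938
  fish: TP=194, FN=64+57+50+62=233 → 194/427 = 0.45433
  horse: TP=93, FN=17+33+13+30=93 → 93/186 = 0.50000
Macro-recall = mean = (0.47826 + 0.38127 + 0.56938 + 0.45433 + 0.50000) / 5 = 0.4766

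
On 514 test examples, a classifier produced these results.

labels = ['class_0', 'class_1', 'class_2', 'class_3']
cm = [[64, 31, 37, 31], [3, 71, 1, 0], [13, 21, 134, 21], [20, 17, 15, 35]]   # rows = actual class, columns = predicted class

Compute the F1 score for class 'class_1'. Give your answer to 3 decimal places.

Treat 'class_1' as positive and all other classes as negative.
F1 score = 2·TP/(2·TP+FP+FN).
class_1: TP=71, FP=31+21+17=69, FN=3+1+0=4 → 142/215 = 0.6605

0.660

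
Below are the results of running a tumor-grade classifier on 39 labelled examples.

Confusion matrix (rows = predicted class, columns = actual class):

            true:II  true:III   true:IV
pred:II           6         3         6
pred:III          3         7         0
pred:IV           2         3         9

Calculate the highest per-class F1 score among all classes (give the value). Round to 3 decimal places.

Per-class F1 score (2·TP/(2·TP+FP+FN)):
  II: TP=6, FP=3+6=9, FN=3+2=5 → 12/26 = 0.4615
  III: TP=7, FP=3+0=3, FN=3+3=6 → 14/23 = 0.6087
  IV: TP=9, FP=2+3=5, FN=6+0=6 → 18/29 = 0.6207
Highest is class 'IV' with F1 score = 0.621.

0.621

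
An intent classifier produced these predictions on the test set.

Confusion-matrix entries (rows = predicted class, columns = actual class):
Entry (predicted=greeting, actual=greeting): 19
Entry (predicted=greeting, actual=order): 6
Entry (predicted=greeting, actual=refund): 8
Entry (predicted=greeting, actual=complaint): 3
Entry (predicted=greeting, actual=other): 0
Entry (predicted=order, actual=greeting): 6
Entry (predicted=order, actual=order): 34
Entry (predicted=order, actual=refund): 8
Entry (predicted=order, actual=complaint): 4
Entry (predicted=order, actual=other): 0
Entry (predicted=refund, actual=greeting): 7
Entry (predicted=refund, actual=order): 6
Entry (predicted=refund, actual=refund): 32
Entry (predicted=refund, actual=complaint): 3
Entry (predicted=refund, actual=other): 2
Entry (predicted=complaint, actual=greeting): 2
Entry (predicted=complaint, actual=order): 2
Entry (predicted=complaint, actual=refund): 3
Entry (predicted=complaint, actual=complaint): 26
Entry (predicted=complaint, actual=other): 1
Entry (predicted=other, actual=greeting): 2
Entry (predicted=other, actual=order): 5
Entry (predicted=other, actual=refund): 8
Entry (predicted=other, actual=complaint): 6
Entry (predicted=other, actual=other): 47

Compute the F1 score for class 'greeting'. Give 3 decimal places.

0.528

F1 score = 2·TP/(2·TP+FP+FN).
greeting: TP=19, FP=6+8+3+0=17, FN=6+7+2+2=17 → 38/72 = 0.5278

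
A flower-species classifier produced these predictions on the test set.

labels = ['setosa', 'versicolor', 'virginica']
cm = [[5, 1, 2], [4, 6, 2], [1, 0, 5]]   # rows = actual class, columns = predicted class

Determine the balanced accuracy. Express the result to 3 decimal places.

0.653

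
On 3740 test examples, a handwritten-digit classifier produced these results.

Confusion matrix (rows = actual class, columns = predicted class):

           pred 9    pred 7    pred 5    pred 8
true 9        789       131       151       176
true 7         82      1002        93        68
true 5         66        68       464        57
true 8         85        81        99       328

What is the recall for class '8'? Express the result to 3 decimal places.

Treat '8' as positive and all other classes as negative.
recall = TP/(TP+FN).
8: TP=328, FN=85+81+99=265 → 328/593 = 0.5531

0.553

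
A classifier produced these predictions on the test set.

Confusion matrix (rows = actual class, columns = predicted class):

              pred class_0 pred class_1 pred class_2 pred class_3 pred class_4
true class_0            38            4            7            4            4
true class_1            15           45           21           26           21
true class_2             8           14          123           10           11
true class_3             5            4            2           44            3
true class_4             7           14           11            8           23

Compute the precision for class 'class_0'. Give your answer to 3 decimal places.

0.521

precision = TP/(TP+FP).
class_0: TP=38, FP=15+8+5+7=35 → 38/73 = 0.5205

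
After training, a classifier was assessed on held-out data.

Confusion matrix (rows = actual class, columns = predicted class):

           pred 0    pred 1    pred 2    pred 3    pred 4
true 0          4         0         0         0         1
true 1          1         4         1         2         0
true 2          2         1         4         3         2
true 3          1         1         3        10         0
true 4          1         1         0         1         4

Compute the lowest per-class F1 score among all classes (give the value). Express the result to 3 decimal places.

Per-class F1 score (2·TP/(2·TP+FP+FN)):
  0: TP=4, FP=1+2+1+1=5, FN=0+0+0+1=1 → 8/14 = 0.5714
  1: TP=4, FP=0+1+1+1=3, FN=1+1+2+0=4 → 8/15 = 0.5333
  2: TP=4, FP=0+1+3+0=4, FN=2+1+3+2=8 → 8/20 = 0.4000
  3: TP=10, FP=0+2+3+1=6, FN=1+1+3+0=5 → 20/31 = 0.6452
  4: TP=4, FP=1+0+2+0=3, FN=1+1+0+1=3 → 8/14 = 0.5714
Lowest is class '2' with F1 score = 0.400.

0.400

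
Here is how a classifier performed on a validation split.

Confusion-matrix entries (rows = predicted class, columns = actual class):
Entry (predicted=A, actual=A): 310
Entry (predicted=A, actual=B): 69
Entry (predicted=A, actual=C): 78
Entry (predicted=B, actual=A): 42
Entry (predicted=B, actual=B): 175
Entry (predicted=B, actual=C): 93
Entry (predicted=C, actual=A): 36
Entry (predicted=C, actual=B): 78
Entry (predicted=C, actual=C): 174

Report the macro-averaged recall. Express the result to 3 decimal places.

0.616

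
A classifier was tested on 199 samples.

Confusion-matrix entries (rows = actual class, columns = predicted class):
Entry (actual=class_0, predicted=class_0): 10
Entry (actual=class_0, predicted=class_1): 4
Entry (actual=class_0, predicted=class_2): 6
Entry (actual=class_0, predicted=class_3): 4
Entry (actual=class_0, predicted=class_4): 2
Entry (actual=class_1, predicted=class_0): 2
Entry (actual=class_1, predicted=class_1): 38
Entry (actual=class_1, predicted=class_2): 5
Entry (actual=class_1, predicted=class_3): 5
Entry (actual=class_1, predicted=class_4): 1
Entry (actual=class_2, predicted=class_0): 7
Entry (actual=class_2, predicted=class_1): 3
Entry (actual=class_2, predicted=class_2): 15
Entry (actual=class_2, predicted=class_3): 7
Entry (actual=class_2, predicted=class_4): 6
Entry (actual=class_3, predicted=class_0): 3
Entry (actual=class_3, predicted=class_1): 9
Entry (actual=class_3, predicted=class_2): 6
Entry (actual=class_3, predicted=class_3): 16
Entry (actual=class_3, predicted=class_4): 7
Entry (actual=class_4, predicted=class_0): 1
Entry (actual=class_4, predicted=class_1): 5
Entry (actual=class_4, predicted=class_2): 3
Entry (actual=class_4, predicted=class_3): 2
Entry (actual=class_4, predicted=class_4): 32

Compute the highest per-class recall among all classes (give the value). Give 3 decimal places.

0.745

Per-class recall (TP/(TP+FN)):
  class_0: TP=10, FN=4+6+4+2=16 → 10/26 = 0.3846
  class_1: TP=38, FN=2+5+5+1=13 → 38/51 = 0.7451
  class_2: TP=15, FN=7+3+7+6=23 → 15/38 = 0.3947
  class_3: TP=16, FN=3+9+6+7=25 → 16/41 = 0.3902
  class_4: TP=32, FN=1+5+3+2=11 → 32/43 = 0.7442
Highest is class 'class_1' with recall = 0.745.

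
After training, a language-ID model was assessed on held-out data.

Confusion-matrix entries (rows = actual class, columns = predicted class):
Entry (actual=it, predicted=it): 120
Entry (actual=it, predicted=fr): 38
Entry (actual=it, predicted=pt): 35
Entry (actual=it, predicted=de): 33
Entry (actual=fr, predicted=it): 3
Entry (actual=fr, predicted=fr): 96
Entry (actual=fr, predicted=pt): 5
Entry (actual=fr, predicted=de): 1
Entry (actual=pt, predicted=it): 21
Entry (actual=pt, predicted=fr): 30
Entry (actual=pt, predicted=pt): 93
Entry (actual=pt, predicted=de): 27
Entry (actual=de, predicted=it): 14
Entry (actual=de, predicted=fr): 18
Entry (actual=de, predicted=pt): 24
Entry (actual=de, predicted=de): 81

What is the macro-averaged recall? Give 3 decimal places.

Per-class recall (TP/(TP+FN)):
  it: TP=120, FN=38+35+33=106 → 120/226 = 0.5310
  fr: TP=96, FN=3+5+1=9 → 96/105 = 0.9143
  pt: TP=93, FN=21+30+27=78 → 93/171 = 0.5439
  de: TP=81, FN=14+18+24=56 → 81/137 = 0.5912
Macro-recall = mean = (0.5310 + 0.9143 + 0.5439 + 0.5912) / 4 = 0.645

0.645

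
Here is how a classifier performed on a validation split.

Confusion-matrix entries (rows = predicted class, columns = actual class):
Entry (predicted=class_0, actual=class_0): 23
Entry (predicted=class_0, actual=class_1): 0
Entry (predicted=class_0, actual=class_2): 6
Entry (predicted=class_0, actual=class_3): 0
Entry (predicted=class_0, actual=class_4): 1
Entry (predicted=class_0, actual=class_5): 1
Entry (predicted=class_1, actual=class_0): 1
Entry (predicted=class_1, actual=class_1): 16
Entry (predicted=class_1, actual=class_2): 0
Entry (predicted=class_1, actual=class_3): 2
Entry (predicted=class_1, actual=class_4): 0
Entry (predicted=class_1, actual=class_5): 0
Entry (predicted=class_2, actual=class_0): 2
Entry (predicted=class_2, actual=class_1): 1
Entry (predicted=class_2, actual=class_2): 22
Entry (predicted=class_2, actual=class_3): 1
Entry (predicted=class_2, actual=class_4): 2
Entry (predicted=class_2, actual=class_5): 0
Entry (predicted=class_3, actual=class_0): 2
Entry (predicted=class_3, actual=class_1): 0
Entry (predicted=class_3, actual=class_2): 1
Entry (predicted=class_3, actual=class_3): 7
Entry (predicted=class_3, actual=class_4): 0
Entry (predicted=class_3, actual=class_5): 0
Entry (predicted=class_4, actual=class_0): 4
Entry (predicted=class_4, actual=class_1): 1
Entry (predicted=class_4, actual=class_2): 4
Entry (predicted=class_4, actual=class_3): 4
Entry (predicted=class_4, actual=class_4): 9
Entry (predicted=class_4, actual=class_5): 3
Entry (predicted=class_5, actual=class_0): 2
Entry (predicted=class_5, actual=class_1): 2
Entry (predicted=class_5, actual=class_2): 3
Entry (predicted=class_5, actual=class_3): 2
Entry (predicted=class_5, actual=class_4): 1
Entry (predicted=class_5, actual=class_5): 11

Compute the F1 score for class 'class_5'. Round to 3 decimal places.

One-vs-rest for 'class_5': TP = diagonal; FP = other classes predicted 'class_5'; FN = 'class_5' predicted as other.
F1 score = 2·TP/(2·TP+FP+FN).
class_5: TP=11, FP=2+2+3+2+1=10, FN=1+0+0+0+3=4 → 22/36 = 0.6111

0.611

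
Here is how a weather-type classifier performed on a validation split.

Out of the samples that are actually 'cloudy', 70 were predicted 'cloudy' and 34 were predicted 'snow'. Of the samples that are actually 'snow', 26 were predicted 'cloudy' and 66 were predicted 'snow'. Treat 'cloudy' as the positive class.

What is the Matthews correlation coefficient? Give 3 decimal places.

MCC = (TP·TN − FP·FN) / √((TP+FP)(TP+FN)(TN+FP)(TN+FN))
Numerator = 70·66 − 26·34 = 3736
Denominator = √(96·104·92·100) = √91852800 = 9583.9866
MCC = 3736 / 9583.9866 = 0.390

0.390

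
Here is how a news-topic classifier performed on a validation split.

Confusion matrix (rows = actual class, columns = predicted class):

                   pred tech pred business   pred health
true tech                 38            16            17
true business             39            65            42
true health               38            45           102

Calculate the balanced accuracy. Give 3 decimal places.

0.511

Balanced accuracy = mean of per-class recall.
  tech: recall = 38/71 = 0.5352
  business: recall = 65/146 = 0.4452
  health: recall = 102/185 = 0.5514
Mean = (0.5352 + 0.4452 + 0.5514) / 3 = 0.511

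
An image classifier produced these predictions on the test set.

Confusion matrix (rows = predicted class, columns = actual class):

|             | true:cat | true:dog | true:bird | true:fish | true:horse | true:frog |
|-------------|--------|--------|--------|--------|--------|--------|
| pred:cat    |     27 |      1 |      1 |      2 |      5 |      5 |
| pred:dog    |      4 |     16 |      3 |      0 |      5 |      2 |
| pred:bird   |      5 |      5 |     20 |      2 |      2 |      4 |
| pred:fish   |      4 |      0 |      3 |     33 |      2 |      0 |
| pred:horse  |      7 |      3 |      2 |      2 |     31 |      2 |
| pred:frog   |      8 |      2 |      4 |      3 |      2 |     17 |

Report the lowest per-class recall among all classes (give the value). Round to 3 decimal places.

Per-class recall (TP/(TP+FN)):
  cat: TP=27, FN=4+5+4+7+8=28 → 27/55 = 0.4909
  dog: TP=16, FN=1+5+0+3+2=11 → 16/27 = 0.5926
  bird: TP=20, FN=1+3+3+2+4=13 → 20/33 = 0.6061
  fish: TP=33, FN=2+0+2+2+3=9 → 33/42 = 0.7857
  horse: TP=31, FN=5+5+2+2+2=16 → 31/47 = 0.6596
  frog: TP=17, FN=5+2+4+0+2=13 → 17/30 = 0.5667
Lowest is class 'cat' with recall = 0.491.

0.491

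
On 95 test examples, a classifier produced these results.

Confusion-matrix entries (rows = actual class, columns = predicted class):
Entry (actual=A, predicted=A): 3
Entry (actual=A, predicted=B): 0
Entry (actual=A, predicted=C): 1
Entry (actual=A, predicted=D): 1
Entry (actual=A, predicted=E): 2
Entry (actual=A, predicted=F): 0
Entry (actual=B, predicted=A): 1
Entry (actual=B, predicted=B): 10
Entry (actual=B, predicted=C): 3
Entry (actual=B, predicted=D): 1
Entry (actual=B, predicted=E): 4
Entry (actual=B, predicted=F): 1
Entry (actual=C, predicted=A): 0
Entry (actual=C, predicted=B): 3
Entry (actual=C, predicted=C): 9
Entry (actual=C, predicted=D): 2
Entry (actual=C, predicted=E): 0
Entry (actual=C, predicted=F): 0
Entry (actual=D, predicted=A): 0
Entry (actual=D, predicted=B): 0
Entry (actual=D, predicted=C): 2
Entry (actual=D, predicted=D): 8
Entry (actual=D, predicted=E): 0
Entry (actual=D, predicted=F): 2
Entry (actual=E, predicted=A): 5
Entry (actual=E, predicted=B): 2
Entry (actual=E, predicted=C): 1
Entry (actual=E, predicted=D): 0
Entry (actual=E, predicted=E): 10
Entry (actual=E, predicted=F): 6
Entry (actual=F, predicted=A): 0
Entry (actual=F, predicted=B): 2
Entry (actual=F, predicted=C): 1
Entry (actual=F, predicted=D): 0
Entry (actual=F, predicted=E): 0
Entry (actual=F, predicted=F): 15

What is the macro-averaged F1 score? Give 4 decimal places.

0.5629

Per-class F1 score (2·TP/(2·TP+FP+FN)):
  A: TP=3, FP=1+0+0+5+0=6, FN=0+1+1+2+0=4 → 6/16 = 0.37500
  B: TP=10, FP=0+3+0+2+2=7, FN=1+3+1+4+1=10 → 20/37 = 0.54054
  C: TP=9, FP=1+3+2+1+1=8, FN=0+3+2+0+0=5 → 18/31 = 0.58065
  D: TP=8, FP=1+1+2+0+0=4, FN=0+0+2+0+2=4 → 16/24 = 0.66667
  E: TP=10, FP=2+4+0+0+0=6, FN=5+2+1+0+6=14 → 20/40 = 0.50000
  F: TP=15, FP=0+1+0+2+6=9, FN=0+2+1+0+0=3 → 30/42 = 0.71429
Macro-F1 score = mean = (0.37500 + 0.54054 + 0.58065 + 0.66667 + 0.50000 + 0.71429) / 6 = 0.5629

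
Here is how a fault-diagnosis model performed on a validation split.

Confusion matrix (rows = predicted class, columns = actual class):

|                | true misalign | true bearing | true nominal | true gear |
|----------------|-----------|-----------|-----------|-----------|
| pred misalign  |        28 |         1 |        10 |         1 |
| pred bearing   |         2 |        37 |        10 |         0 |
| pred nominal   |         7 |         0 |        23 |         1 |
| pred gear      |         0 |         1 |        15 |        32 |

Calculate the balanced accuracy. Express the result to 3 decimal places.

0.761

Balanced accuracy = mean of per-class recall.
  misalign: recall = 28/37 = 0.7568
  bearing: recall = 37/39 = 0.9487
  nominal: recall = 23/58 = 0.3966
  gear: recall = 32/34 = 0.9412
Mean = (0.7568 + 0.9487 + 0.3966 + 0.9412) / 4 = 0.761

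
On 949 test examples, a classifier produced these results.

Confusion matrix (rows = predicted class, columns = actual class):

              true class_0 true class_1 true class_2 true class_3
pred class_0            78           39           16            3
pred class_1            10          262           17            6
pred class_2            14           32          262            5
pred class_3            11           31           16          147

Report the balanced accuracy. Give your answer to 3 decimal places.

0.791

Balanced accuracy = mean of per-class recall.
  class_0: recall = 78/113 = 0.6903
  class_1: recall = 262/364 = 0.7198
  class_2: recall = 262/311 = 0.8424
  class_3: recall = 147/161 = 0.9130
Mean = (0.6903 + 0.7198 + 0.8424 + 0.9130) / 4 = 0.791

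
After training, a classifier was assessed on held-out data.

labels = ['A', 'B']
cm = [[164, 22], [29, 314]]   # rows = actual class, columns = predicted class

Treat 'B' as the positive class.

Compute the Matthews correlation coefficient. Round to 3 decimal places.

0.791

MCC = (TP·TN − FP·FN) / √((TP+FP)(TP+FN)(TN+FP)(TN+FN))
Numerator = 314·164 − 22·29 = 50858
Denominator = √(336·343·186·193) = √4137172704 = 64320.8575
MCC = 50858 / 64320.8575 = 0.791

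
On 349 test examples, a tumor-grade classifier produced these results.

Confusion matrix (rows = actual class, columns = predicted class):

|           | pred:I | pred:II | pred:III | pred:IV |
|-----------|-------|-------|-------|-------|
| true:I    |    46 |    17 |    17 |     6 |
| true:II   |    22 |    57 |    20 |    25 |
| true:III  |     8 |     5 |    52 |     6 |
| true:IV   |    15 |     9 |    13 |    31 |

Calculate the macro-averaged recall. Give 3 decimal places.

0.546

Per-class recall (TP/(TP+FN)):
  I: TP=46, FN=17+17+6=40 → 46/86 = 0.5349
  II: TP=57, FN=22+20+25=67 → 57/124 = 0.4597
  III: TP=52, FN=8+5+6=19 → 52/71 = 0.7324
  IV: TP=31, FN=15+9+13=37 → 31/68 = 0.4559
Macro-recall = mean = (0.5349 + 0.4597 + 0.7324 + 0.4559) / 4 = 0.546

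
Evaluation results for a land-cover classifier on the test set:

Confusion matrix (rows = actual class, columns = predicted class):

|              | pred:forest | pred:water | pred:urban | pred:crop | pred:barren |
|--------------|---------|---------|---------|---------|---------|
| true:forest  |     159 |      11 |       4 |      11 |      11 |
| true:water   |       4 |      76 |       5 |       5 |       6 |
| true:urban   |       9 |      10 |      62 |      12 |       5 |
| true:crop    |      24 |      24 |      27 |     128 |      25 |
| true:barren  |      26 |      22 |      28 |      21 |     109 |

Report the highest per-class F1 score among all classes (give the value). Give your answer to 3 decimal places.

Per-class F1 score (2·TP/(2·TP+FP+FN)):
  forest: TP=159, FP=4+9+24+26=63, FN=11+4+11+11=37 → 318/418 = 0.7608
  water: TP=76, FP=11+10+24+22=67, FN=4+5+5+6=20 → 152/239 = 0.6360
  urban: TP=62, FP=4+5+27+28=64, FN=9+10+12+5=36 → 124/224 = 0.5536
  crop: TP=128, FP=11+5+12+21=49, FN=24+24+27+25=100 → 256/405 = 0.6321
  barren: TP=109, FP=11+6+5+25=47, FN=26+22+28+21=97 → 218/362 = 0.6022
Highest is class 'forest' with F1 score = 0.761.

0.761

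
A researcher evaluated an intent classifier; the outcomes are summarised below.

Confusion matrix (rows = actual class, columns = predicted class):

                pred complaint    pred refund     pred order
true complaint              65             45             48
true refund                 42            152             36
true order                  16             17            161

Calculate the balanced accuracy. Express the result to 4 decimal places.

Balanced accuracy = mean of per-class recall.
  complaint: recall = 65/158 = 0.41139
  refund: recall = 152/230 = 0.66087
  order: recall = 161/194 = 0.82990
Mean = (0.41139 + 0.66087 + 0.82990) / 3 = 0.6341

0.6341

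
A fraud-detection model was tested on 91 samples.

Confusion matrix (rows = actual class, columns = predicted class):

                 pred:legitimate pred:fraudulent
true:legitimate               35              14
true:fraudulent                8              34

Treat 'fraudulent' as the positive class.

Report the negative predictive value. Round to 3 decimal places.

0.814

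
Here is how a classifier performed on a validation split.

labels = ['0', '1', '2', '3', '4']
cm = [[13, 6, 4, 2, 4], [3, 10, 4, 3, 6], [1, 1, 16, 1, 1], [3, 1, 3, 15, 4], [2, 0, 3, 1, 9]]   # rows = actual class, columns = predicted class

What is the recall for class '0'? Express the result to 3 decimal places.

Treat '0' as positive and all other classes as negative.
recall = TP/(TP+FN).
0: TP=13, FN=6+4+2+4=16 → 13/29 = 0.4483

0.448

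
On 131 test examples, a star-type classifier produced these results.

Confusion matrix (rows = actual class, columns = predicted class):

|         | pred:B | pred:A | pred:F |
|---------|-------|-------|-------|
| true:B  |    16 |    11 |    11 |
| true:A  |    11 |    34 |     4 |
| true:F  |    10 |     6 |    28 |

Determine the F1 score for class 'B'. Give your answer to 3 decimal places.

F1 score = 2·TP/(2·TP+FP+FN).
B: TP=16, FP=11+10=21, FN=11+11=22 → 32/75 = 0.4267

0.427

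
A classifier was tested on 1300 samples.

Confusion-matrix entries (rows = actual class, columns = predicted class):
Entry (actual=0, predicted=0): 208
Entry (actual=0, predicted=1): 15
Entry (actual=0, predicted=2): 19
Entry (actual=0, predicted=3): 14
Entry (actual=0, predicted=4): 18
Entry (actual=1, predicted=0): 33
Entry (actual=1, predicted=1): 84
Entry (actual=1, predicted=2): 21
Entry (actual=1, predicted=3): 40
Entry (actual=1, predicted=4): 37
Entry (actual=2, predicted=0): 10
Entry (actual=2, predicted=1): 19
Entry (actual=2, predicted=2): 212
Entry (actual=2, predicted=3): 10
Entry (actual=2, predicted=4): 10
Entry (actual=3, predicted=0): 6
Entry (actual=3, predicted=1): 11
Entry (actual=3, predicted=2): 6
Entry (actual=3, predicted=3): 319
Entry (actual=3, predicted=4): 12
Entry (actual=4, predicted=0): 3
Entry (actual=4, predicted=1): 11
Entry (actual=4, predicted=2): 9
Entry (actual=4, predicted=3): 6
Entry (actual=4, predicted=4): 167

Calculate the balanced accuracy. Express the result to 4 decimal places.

0.7431

Balanced accuracy = mean of per-class recall.
  0: recall = 208/274 = 0.75912
  1: recall = 84/215 = 0.39070
  2: recall = 212/261 = 0.81226
  3: recall = 319/354 = 0.90113
  4: recall = 167/196 = 0.85204
Mean = (0.75912 + 0.39070 + 0.81226 + 0.90113 + 0.85204) / 5 = 0.7431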